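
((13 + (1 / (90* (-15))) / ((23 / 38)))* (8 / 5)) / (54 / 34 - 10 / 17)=1614448 / 77625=20.80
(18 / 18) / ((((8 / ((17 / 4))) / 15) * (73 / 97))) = 24735 / 2336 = 10.59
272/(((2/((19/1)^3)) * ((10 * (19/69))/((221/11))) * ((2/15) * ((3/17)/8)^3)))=156936135396352/33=4755640466556.12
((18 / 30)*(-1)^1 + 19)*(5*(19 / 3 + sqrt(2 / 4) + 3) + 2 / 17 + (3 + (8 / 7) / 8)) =46*sqrt(2) + 1639808 / 1785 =983.71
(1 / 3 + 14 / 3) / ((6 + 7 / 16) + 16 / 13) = 0.65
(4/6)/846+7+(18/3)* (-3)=-13958/1269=-11.00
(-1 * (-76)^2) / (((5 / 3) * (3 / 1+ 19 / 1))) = -8664 / 55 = -157.53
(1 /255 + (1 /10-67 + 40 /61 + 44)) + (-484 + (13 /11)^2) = -1900387987 /3764310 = -504.84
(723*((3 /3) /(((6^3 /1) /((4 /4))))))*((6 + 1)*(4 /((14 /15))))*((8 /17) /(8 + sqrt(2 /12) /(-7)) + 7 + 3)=3374*sqrt(6) /191913 + 387692603 /383826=1010.12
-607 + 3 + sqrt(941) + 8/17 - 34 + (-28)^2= sqrt(941) + 2490/17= 177.15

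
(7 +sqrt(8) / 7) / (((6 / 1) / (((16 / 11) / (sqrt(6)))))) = 16 * sqrt(3) / 693 +28 * sqrt(6) / 99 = 0.73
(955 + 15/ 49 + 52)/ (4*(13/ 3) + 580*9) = 74037/ 384944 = 0.19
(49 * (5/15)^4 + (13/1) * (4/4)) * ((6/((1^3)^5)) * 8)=17632/27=653.04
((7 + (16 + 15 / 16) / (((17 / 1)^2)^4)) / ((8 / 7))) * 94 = 257042710275127 / 446448476224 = 575.75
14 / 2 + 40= 47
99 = 99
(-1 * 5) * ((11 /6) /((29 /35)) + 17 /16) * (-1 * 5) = 113975 /1392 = 81.88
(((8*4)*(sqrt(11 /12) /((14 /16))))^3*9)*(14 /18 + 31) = 6597640192*sqrt(33) /3087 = 12277472.43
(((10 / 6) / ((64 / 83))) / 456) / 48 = 415 / 4202496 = 0.00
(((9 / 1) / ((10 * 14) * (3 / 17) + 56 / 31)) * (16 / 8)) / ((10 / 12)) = 0.81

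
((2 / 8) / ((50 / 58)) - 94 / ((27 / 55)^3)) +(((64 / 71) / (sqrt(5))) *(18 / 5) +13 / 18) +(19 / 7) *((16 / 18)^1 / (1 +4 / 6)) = -790.65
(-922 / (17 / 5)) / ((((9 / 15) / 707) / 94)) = -1531856900 / 51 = -30036409.80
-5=-5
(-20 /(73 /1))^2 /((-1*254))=-200 /676783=-0.00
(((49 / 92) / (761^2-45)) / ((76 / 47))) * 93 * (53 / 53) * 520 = 13921635 / 506112424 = 0.03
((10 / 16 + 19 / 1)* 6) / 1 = 471 / 4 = 117.75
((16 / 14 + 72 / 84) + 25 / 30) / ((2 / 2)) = 17 / 6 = 2.83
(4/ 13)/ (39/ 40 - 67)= -160/ 34333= -0.00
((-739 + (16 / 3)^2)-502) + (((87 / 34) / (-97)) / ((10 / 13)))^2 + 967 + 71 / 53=-126704367316603 / 518823550800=-244.21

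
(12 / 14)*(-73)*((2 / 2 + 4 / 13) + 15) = -1020.40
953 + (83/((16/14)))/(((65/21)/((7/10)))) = 969.42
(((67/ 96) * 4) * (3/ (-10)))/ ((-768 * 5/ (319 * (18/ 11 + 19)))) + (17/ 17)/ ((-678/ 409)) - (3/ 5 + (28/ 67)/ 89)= 15718330893/ 68999065600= 0.23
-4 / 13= -0.31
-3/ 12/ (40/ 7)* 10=-7/ 16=-0.44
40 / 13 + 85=1145 / 13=88.08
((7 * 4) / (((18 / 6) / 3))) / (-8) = -7 / 2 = -3.50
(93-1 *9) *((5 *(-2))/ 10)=-84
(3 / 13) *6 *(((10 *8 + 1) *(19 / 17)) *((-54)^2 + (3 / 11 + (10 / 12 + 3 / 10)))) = 261469944 / 715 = 365692.23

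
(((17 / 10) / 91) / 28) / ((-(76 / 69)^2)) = -0.00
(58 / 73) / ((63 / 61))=3538 / 4599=0.77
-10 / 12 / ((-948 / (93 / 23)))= 155 / 43608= 0.00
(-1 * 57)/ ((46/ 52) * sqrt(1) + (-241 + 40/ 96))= 8892/ 37393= 0.24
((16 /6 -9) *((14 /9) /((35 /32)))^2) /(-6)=2.14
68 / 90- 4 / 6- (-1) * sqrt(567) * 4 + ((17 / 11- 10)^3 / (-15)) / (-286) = -890407 / 17129970 + 36 * sqrt(7) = 95.20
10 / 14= 5 / 7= 0.71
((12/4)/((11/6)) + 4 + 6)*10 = 1280/11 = 116.36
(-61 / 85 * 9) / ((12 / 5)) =-183 / 68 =-2.69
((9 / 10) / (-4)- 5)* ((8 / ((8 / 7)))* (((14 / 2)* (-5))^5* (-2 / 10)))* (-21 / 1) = 64545182625 / 8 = 8068147828.12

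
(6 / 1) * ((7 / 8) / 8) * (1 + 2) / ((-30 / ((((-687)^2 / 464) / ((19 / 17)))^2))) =-1351898498616309 / 24870993920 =-54356.43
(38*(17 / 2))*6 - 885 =1053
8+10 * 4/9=112/9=12.44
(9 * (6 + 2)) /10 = 36 /5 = 7.20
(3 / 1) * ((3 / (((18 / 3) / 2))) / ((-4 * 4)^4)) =3 / 65536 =0.00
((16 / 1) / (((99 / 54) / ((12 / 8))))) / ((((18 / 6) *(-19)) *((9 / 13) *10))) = -104 / 3135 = -0.03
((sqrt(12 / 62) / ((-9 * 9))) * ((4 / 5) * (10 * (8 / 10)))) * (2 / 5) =-64 * sqrt(186) / 62775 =-0.01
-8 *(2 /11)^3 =-64 /1331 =-0.05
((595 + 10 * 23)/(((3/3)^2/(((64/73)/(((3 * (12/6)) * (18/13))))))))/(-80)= -715/657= -1.09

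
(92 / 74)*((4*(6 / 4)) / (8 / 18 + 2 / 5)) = 6210 / 703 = 8.83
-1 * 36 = -36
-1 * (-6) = 6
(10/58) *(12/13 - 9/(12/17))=-3075/1508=-2.04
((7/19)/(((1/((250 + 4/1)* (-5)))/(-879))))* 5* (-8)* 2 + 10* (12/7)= -4376011320/133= -32902340.75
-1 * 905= -905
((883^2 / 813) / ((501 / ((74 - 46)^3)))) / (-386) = -8557866464 / 78611409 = -108.86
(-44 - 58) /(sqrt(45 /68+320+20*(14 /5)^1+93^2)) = -204*sqrt(10433665) /613745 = -1.07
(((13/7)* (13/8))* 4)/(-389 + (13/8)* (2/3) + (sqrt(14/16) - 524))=-853554/64480297 - 234* sqrt(14)/64480297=-0.01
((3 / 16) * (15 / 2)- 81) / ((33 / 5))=-4245 / 352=-12.06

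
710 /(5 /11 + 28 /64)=124960 /157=795.92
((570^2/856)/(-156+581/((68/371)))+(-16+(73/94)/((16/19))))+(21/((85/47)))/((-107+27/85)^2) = -2534155226887442823/169499235375849056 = -14.95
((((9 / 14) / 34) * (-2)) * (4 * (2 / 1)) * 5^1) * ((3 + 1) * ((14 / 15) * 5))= -28.24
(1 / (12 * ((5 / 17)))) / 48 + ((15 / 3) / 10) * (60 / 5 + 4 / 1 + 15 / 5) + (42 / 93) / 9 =284389 / 29760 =9.56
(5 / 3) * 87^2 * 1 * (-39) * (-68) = 33454980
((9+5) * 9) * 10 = 1260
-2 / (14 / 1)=-1 / 7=-0.14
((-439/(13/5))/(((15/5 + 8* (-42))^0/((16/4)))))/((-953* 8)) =2195/24778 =0.09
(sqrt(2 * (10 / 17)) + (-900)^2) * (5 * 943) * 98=924140 * sqrt(85) / 17 + 374276700000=374277201185.28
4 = 4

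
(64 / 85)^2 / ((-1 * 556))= -1024 / 1004275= -0.00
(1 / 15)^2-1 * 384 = -384.00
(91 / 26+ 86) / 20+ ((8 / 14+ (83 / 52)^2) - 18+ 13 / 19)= -17481089 / 1798160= -9.72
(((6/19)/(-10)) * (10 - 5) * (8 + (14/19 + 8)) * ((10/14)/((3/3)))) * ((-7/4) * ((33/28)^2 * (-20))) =-12986325/141512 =-91.77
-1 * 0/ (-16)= 0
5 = 5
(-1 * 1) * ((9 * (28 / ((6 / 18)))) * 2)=-1512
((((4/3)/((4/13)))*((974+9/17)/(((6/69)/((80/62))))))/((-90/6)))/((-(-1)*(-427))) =19814132/2025261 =9.78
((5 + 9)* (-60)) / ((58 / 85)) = -35700 / 29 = -1231.03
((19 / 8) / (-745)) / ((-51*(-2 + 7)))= 19 / 1519800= 0.00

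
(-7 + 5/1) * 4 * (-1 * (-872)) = -6976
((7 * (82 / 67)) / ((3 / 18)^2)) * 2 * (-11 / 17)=-454608 / 1139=-399.13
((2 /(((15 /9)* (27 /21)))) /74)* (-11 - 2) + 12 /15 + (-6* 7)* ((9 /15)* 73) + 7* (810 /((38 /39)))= 8394340 /2109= 3980.25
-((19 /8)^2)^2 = -130321 /4096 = -31.82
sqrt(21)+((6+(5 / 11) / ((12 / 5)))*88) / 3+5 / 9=sqrt(21)+1639 / 9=186.69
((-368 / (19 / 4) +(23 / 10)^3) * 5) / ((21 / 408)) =-3013437 / 475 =-6344.08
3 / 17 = 0.18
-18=-18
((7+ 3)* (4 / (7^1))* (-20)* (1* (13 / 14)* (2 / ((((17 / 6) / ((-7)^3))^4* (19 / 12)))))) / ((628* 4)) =-11461225.71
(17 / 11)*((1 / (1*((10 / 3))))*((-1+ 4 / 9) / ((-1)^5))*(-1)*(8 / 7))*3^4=-1836 / 77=-23.84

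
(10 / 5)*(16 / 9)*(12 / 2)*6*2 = 256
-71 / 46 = -1.54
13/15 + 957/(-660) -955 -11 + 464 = -6031/12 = -502.58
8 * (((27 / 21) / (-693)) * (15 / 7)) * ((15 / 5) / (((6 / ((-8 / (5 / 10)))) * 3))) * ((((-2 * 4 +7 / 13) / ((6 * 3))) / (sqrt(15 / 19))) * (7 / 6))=-1552 * sqrt(285) / 567567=-0.05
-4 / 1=-4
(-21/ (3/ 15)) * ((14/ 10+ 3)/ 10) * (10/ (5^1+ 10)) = -154/ 5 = -30.80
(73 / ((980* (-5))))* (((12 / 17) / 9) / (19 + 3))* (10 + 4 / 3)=-73 / 121275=-0.00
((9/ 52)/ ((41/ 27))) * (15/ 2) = 3645/ 4264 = 0.85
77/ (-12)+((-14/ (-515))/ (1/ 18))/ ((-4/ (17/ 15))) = -202559/ 30900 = -6.56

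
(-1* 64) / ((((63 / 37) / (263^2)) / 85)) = -13922336320 / 63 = -220989465.40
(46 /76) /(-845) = -23 /32110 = -0.00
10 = 10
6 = 6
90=90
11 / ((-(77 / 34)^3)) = -39304 / 41503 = -0.95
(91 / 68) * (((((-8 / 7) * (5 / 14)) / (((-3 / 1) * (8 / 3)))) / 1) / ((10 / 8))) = 13 / 238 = 0.05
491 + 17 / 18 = 8855 / 18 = 491.94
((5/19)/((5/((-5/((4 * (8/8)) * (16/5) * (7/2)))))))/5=-5/4256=-0.00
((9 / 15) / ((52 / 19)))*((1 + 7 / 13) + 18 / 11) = 12939 / 18590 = 0.70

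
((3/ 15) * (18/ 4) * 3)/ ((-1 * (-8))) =27/ 80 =0.34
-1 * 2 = -2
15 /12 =5 /4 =1.25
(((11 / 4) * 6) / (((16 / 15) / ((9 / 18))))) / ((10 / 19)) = 1881 / 128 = 14.70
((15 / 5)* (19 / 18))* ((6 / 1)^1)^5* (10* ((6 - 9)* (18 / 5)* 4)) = -10637568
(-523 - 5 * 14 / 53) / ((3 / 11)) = -101893 / 53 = -1922.51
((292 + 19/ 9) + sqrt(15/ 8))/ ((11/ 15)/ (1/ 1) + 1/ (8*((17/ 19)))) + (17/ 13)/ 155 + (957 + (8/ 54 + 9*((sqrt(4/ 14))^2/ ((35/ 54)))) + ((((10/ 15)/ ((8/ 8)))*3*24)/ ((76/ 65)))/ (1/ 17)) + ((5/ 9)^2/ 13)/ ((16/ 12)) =510*sqrt(30)/ 1781 + 55400263561361/ 27756778140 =1997.49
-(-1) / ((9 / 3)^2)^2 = 1 / 81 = 0.01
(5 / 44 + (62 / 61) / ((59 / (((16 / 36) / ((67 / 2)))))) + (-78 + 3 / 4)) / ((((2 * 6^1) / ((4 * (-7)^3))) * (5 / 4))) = 2526409990342 / 358082505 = 7055.39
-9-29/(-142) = -1249/142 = -8.80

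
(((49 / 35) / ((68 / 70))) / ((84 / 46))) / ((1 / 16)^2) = 202.04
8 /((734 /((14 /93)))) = 56 /34131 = 0.00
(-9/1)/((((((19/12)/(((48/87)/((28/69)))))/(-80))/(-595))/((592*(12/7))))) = -1439941017600/3857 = -373331868.71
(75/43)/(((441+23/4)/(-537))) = -161100/76841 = -2.10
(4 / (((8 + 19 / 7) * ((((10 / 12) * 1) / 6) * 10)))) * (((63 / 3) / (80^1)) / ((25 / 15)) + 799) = 6712923 / 31250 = 214.81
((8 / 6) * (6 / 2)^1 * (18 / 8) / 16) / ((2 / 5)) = 45 / 32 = 1.41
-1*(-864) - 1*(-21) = 885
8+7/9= 79/9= 8.78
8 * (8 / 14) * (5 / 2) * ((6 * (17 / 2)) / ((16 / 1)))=255 / 7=36.43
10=10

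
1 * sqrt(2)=sqrt(2)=1.41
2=2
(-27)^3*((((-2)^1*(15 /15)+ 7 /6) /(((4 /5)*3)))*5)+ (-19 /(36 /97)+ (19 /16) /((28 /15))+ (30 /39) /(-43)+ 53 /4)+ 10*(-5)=76822755587 /2253888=34084.55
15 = 15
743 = 743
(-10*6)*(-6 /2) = 180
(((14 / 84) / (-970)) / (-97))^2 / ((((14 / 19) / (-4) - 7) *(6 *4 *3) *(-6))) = 19 / 18793420711228800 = 0.00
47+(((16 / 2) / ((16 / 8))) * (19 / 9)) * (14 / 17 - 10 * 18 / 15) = -7249 / 153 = -47.38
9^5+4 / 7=413347 / 7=59049.57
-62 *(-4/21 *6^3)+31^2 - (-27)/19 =467266/133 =3513.28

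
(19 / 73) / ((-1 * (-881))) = 0.00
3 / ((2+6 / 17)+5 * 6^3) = 51 / 18400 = 0.00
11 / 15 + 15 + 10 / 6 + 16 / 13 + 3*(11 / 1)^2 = 24806 / 65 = 381.63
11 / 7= 1.57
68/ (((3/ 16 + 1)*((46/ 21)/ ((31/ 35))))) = 50592/ 2185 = 23.15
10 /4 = 5 /2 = 2.50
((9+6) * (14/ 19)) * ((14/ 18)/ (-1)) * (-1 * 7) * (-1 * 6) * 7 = -48020/ 19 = -2527.37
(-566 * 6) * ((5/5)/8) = -849/2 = -424.50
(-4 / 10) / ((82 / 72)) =-0.35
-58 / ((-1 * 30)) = 29 / 15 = 1.93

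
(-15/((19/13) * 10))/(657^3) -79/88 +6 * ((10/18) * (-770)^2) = 312371300298347797/158056051032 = 1976332.44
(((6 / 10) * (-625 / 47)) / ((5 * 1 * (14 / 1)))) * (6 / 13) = -225 / 4277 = -0.05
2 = 2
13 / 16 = 0.81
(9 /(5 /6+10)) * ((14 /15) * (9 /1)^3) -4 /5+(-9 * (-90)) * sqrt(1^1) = 446698 /325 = 1374.46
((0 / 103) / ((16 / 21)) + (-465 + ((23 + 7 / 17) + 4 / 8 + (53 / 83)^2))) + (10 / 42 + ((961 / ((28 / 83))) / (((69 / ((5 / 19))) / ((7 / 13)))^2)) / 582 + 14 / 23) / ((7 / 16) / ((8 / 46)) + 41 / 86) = -502604833468851171505637 / 1141252711266710108430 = -440.40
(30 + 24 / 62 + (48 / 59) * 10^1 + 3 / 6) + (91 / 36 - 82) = -2663359 / 65844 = -40.45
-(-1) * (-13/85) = -0.15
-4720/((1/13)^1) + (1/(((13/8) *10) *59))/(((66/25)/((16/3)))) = -4659248720/75933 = -61360.00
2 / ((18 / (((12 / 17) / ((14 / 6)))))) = 4 / 119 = 0.03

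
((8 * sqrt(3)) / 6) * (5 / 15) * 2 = 8 * sqrt(3) / 9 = 1.54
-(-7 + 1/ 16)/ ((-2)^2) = 111/ 64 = 1.73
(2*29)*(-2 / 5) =-116 / 5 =-23.20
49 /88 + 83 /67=10587 /5896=1.80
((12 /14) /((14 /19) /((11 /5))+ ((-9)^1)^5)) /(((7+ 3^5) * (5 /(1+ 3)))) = -2508 /53992623125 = -0.00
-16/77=-0.21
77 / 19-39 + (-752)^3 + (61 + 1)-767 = -8079935211 / 19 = -425259747.95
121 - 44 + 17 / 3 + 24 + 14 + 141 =785 / 3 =261.67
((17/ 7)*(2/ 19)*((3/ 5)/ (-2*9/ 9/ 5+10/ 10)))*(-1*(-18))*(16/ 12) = 816/ 133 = 6.14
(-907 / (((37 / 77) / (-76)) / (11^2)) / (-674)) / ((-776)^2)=-160559861 / 3754266272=-0.04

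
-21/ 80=-0.26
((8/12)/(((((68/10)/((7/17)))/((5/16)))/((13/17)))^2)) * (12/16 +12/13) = 11545625/49433741312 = 0.00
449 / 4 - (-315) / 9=589 / 4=147.25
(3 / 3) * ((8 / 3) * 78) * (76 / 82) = 7904 / 41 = 192.78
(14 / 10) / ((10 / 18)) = 63 / 25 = 2.52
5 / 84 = 0.06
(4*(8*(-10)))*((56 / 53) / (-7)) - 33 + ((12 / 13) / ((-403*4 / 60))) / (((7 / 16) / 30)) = 25162603 / 1943669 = 12.95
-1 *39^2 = -1521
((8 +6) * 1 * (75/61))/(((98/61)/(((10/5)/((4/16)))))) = 600/7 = 85.71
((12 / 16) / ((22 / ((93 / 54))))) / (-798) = -31 / 421344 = -0.00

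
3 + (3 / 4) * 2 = 9 / 2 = 4.50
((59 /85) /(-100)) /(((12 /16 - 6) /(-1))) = -59 /44625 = -0.00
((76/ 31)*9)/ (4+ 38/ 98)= 5.03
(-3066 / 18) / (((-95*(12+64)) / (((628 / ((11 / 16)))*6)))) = 2567264 / 19855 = 129.30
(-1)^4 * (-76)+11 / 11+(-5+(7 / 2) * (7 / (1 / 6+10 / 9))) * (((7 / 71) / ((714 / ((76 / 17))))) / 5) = -530916737 / 7079055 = -75.00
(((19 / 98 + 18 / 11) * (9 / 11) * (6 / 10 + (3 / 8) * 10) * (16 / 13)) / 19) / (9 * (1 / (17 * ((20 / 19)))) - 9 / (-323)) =7781512 / 9788779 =0.79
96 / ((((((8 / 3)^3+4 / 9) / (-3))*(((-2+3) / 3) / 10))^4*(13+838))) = 13075441503750 / 250619432771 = 52.17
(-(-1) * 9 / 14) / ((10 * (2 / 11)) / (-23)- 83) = -0.01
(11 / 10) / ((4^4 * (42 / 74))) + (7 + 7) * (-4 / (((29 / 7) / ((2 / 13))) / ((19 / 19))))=-41994401 / 20267520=-2.07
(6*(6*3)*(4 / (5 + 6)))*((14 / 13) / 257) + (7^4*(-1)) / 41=-87991183 / 1506791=-58.40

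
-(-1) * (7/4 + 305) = 1227/4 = 306.75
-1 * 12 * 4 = -48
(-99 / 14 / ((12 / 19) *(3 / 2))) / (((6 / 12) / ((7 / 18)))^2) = -1463 / 324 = -4.52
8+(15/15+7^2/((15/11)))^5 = 52185382880024/759375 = 68721491.86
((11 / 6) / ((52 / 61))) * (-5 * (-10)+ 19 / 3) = 8723 / 72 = 121.15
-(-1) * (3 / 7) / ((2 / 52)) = 78 / 7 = 11.14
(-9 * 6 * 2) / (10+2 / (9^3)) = -19683 / 1823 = -10.80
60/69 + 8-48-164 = -4672/23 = -203.13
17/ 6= 2.83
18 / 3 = 6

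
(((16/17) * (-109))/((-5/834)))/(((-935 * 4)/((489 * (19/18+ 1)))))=-365502724/79475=-4598.96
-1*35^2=-1225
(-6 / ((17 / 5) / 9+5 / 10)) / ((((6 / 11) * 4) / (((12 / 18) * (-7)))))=1155 / 79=14.62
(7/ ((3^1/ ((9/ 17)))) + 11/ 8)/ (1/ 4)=10.44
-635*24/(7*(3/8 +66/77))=-40640/23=-1766.96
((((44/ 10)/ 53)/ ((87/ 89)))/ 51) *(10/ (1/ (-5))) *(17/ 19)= -19580/ 262827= -0.07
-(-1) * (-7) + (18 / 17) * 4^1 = -2.76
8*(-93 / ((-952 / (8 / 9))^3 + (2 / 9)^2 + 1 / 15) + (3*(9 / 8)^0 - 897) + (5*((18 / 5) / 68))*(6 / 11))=-166326868301395506 / 23259750446449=-7150.84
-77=-77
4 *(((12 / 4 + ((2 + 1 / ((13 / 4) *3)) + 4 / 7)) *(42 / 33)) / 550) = 6196 / 117975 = 0.05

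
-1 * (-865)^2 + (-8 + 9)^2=-748224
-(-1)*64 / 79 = 64 / 79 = 0.81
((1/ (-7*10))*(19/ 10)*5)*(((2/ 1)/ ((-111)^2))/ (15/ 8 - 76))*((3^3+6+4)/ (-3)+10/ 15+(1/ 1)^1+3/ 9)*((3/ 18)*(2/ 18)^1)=-1178/ 20713510755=-0.00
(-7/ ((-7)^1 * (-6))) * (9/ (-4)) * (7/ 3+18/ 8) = 55/ 32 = 1.72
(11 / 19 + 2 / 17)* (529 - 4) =118125 / 323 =365.71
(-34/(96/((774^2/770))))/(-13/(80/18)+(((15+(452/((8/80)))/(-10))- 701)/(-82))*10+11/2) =-34796331/17850371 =-1.95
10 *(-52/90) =-5.78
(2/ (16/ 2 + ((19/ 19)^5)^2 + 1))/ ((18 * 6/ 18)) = 1/ 30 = 0.03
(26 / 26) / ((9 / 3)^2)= 1 / 9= 0.11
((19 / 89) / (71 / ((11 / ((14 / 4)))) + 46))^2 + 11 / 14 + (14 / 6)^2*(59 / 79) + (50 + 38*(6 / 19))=444534684923257 / 6649551670902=66.85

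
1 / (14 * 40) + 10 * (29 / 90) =16249 / 5040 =3.22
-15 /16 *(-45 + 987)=-7065 /8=-883.12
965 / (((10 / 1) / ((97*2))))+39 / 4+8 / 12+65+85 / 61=13759997 / 732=18797.81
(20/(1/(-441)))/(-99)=980/11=89.09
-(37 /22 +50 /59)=-3283 /1298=-2.53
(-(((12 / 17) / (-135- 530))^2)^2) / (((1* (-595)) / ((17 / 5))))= 20736 / 2858382309851359375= 0.00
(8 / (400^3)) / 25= 0.00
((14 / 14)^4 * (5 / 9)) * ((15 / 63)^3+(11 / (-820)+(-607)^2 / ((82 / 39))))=1330760414339 / 13669236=97354.41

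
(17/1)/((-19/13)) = -11.63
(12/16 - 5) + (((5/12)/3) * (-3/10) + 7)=65/24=2.71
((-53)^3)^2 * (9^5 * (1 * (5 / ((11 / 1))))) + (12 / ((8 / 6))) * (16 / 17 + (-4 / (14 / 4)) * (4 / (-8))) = 778726099382278815 / 1309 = 594901527411977.70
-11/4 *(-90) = 495/2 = 247.50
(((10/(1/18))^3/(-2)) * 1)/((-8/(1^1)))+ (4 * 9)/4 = 364509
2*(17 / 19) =34 / 19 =1.79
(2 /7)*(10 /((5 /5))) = 20 /7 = 2.86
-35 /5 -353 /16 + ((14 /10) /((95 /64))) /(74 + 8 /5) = -1192213 /41040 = -29.05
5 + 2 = 7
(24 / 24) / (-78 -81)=-1 / 159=-0.01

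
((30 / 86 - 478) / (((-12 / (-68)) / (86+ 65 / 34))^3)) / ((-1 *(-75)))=-548475256633591 / 696600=-787360402.86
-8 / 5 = -1.60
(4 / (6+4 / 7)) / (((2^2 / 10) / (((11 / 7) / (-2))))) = -55 / 46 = -1.20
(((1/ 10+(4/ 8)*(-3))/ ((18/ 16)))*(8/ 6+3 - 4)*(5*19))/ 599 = -0.07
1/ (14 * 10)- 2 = -279/ 140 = -1.99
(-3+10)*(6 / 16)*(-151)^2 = 59852.62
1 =1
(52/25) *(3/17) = 0.37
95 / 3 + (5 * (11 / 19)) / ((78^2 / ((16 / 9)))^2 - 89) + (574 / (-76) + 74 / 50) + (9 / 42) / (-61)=153570726079859 / 6001078186425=25.59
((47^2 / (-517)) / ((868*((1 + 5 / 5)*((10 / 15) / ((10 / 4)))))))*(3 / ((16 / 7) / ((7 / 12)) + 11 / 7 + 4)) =-987 / 338272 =-0.00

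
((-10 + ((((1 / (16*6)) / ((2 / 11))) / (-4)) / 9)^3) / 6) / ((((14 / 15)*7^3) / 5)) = -82556485665275 / 3171489952038912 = -0.03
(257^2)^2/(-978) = -4362470401/978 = -4460603.68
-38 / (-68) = 0.56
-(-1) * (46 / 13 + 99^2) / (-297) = -127459 / 3861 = -33.01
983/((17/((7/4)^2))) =48167/272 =177.08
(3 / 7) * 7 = 3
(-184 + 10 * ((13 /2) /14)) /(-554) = 2511 /7756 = 0.32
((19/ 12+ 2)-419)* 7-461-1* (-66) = -39635/ 12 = -3302.92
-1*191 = -191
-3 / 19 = -0.16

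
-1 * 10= -10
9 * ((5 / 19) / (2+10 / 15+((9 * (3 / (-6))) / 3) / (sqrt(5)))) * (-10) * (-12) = 291600 * sqrt(5) / 22781+2592000 / 22781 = 142.40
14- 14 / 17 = 13.18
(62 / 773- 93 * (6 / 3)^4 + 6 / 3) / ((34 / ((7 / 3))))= -1340052 / 13141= -101.97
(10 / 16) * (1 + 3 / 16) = 95 / 128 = 0.74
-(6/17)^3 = -216/4913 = -0.04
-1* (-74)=74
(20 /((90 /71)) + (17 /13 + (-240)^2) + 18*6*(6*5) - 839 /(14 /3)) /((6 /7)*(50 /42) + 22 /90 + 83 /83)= 3478629595 /129844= 26790.84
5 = 5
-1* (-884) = 884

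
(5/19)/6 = 0.04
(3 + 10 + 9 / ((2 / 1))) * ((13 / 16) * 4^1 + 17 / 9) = 6475 / 72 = 89.93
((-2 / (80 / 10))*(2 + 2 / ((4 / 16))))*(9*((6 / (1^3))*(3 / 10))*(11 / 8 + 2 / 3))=-1323 / 16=-82.69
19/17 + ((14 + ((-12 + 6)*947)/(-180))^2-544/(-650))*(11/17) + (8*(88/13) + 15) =281307239/198900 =1414.31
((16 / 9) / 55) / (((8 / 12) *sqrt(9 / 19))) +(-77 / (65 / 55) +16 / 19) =-15885 / 247 +8 *sqrt(19) / 495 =-64.24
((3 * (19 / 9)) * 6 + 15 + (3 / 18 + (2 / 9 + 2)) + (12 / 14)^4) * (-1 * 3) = -2417125 / 14406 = -167.79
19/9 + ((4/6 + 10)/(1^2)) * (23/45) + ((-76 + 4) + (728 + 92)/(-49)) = -81.17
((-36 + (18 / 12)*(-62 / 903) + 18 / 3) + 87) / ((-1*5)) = -11.38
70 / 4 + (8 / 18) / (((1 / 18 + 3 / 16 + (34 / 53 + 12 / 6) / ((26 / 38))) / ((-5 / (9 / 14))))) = 3488011 / 209394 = 16.66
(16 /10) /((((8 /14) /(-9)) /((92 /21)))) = -552 /5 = -110.40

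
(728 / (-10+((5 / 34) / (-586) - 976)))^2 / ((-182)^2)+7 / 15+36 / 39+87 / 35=408314336650126706 / 105358544932029753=3.88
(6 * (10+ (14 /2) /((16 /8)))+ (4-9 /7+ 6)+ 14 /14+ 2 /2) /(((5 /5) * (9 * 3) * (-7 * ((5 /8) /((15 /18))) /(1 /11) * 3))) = -856 /43659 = -0.02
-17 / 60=-0.28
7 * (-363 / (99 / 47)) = -1206.33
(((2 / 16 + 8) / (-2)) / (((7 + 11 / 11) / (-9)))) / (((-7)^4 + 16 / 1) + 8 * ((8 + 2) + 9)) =585 / 328832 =0.00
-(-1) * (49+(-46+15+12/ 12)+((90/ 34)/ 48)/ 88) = 19.00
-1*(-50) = 50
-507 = -507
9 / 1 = 9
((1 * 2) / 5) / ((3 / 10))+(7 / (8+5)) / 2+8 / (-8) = 47 / 78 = 0.60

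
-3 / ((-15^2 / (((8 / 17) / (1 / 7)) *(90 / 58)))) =168 / 2465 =0.07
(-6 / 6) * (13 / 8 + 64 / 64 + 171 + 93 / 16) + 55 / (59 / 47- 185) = -6208829 / 34544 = -179.74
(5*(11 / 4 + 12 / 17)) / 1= 1175 / 68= 17.28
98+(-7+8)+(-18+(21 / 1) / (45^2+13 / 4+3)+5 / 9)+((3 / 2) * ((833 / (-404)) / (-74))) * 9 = 358274397127 / 4372290000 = 81.94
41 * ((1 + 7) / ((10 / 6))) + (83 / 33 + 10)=34537 / 165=209.32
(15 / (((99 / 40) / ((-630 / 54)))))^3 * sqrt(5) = -790448.42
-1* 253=-253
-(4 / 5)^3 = -64 / 125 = -0.51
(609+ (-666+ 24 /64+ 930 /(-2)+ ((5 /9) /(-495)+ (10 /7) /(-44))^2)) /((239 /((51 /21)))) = -2759610919955 /520639861896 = -5.30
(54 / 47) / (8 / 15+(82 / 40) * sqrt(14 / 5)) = -259200 / 4857121+199260 * sqrt(70) / 4857121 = 0.29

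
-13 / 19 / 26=-1 / 38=-0.03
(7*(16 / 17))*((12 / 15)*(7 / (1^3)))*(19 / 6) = 116.83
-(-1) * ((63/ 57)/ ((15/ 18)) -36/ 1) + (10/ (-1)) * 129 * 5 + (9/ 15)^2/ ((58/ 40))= -17864592/ 2755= -6484.43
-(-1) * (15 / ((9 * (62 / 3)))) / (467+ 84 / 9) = 15 / 88598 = 0.00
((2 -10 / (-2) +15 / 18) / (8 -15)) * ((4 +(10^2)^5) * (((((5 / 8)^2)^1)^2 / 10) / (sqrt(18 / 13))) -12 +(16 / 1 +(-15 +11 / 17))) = 4136 / 357 -14687500005875 * sqrt(26) / 516096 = -145112233.30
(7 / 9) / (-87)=-0.01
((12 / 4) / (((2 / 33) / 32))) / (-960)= -1.65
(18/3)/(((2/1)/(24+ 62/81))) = 2006/27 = 74.30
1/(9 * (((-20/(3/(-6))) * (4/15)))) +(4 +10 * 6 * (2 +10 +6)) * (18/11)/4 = 468299/1056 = 443.46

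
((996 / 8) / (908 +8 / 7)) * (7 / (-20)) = -12201 / 254560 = -0.05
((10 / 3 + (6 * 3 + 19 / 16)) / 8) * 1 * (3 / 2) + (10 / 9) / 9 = 90121 / 20736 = 4.35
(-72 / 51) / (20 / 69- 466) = 828 / 273139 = 0.00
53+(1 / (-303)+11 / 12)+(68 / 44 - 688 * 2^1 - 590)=-1910.54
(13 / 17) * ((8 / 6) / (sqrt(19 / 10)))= 52 * sqrt(190) / 969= 0.74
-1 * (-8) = 8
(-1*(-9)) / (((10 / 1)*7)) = 9 / 70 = 0.13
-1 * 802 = -802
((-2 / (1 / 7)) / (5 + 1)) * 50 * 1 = -350 / 3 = -116.67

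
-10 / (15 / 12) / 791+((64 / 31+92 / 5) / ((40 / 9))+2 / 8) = 4.84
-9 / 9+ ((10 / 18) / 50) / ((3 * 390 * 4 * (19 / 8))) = -1000349 / 1000350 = -1.00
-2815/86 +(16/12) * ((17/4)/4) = -16159/516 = -31.32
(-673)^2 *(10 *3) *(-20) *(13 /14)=-1766423100 /7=-252346157.14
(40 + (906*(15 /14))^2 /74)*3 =138951195 /3626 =38320.79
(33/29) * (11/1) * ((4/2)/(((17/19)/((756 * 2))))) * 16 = 333704448/493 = 676885.29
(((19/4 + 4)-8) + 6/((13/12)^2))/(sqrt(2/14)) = 3963 * sqrt(7)/676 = 15.51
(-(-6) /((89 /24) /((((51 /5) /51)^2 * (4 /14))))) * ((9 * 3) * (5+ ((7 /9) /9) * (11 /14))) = 39408 /15575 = 2.53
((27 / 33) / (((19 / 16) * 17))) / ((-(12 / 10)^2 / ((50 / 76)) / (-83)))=103750 / 67507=1.54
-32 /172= -8 /43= -0.19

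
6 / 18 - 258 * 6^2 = -27863 / 3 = -9287.67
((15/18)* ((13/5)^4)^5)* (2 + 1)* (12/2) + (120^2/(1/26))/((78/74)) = 57021666226986148316403/19073486328125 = 2989577534.28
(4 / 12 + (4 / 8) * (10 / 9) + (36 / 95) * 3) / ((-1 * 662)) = -866 / 283005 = -0.00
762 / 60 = 127 / 10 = 12.70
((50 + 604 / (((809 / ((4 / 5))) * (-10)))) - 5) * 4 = 3635668 / 20225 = 179.76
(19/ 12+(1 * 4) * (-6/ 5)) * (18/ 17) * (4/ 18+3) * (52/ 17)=-145522/ 4335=-33.57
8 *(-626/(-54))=2504/27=92.74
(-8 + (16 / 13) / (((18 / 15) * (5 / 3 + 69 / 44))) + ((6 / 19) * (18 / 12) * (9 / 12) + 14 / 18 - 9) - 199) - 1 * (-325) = 419366221 / 3796884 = 110.45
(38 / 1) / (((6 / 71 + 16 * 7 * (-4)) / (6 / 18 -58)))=233377 / 47703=4.89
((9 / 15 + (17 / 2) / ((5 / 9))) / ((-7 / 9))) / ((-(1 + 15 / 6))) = 1431 / 245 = 5.84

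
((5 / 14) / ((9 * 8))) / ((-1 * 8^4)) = -5 / 4128768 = -0.00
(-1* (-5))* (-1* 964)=-4820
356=356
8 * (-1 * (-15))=120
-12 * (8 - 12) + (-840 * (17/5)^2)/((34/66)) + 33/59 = -5546307/295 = -18801.04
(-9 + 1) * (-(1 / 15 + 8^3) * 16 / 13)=983168 / 195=5041.89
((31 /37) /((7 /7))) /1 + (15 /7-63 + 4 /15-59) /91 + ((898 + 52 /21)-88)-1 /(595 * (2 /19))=650680035 /801346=811.98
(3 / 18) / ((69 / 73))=73 / 414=0.18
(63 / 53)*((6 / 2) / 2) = 189 / 106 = 1.78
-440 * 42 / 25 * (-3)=11088 / 5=2217.60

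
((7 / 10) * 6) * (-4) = -84 / 5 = -16.80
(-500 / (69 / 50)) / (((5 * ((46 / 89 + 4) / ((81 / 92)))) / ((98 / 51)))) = -16353750 / 602531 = -27.14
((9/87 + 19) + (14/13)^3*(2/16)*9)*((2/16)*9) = 11759949/509704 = 23.07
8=8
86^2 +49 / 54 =399433 / 54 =7396.91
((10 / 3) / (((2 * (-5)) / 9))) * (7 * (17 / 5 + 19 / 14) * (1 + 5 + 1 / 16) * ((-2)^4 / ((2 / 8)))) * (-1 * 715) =27714258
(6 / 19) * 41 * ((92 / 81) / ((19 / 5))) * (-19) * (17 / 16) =-80155 / 1026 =-78.12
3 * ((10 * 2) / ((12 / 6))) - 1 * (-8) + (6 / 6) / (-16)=607 / 16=37.94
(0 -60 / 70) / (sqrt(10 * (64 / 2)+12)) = -3 * sqrt(83) / 581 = -0.05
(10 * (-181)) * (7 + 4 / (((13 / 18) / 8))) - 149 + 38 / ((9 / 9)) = -1208713 / 13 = -92977.92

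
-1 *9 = -9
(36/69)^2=144/529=0.27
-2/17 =-0.12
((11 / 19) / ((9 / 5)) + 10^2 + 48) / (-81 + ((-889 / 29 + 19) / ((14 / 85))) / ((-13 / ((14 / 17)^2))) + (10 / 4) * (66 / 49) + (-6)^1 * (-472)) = 0.05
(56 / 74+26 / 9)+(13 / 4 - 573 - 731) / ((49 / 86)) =-74382785 / 32634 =-2279.30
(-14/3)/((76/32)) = -112/57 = -1.96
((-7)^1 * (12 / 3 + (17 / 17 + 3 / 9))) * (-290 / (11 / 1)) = 32480 / 33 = 984.24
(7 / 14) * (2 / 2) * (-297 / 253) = -27 / 46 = -0.59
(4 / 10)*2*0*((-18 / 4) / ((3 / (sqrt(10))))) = 0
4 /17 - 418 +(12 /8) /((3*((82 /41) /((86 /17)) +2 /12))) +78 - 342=-1678357 /2465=-680.88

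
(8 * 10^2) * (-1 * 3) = -2400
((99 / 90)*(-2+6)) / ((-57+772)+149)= 11 / 2160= 0.01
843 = 843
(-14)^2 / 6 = 98 / 3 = 32.67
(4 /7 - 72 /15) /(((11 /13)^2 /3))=-75036 /4235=-17.72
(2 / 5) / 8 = 1 / 20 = 0.05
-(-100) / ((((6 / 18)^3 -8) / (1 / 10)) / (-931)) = 50274 / 43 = 1169.16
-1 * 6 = -6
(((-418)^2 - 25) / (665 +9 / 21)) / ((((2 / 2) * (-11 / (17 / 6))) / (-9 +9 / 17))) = 14674716 / 25619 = 572.81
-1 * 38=-38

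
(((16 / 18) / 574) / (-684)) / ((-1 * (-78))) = -1 / 34452054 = -0.00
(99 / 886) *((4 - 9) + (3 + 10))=396 / 443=0.89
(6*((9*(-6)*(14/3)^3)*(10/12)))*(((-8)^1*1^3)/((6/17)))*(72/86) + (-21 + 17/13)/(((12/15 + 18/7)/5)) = 17172964480/32981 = 520692.66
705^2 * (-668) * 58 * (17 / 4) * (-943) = 77176186108650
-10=-10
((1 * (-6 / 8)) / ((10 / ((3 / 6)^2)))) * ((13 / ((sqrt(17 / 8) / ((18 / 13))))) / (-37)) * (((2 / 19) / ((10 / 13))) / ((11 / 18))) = 3159 * sqrt(34) / 13146100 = 0.00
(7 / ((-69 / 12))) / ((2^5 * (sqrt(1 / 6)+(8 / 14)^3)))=115248 / 2140679 - 823543 * sqrt(6) / 17125432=-0.06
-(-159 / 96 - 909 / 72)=457 / 32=14.28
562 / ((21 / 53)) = 29786 / 21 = 1418.38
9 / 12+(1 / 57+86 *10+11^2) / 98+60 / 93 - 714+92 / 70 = -1214378819 / 1731660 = -701.28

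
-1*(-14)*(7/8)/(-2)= -49/8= -6.12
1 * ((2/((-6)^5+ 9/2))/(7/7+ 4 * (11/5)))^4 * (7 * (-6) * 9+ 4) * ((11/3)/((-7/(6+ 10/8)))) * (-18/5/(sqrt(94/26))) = -15776000 * sqrt(611)/304939006524144228596283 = -0.00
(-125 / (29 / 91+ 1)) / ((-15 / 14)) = 3185 / 36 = 88.47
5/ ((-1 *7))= -5/ 7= -0.71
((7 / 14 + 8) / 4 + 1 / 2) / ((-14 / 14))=-21 / 8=-2.62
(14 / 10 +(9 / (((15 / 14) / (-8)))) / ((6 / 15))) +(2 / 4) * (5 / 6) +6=-9611 / 60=-160.18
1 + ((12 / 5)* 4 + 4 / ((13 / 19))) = 1069 / 65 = 16.45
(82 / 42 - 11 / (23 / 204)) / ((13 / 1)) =-7.35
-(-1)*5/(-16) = -5/16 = -0.31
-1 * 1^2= -1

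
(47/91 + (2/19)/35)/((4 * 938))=4491/32436040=0.00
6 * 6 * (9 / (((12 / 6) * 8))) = 81 / 4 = 20.25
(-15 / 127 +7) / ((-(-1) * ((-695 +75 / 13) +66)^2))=73853 / 4168292654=0.00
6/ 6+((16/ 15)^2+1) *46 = 22351/ 225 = 99.34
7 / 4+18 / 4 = 25 / 4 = 6.25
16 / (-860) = -4 / 215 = -0.02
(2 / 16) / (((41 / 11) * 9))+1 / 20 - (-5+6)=-13967 / 14760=-0.95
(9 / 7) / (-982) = -9 / 6874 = -0.00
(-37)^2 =1369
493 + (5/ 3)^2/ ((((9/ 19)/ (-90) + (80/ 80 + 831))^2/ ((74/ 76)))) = 110876061838067/ 224900732169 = 493.00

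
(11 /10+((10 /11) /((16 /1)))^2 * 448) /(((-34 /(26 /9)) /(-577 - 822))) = 18678049 /61710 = 302.67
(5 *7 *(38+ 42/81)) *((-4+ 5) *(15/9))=182000/81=2246.91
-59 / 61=-0.97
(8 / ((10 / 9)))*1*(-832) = -5990.40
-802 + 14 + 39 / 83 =-787.53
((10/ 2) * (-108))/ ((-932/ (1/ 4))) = 135/ 932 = 0.14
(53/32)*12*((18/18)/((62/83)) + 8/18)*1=52735/1488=35.44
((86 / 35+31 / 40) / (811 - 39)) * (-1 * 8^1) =-181 / 5404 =-0.03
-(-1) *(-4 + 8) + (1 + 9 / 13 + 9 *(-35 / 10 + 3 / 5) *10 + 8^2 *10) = 5001 / 13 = 384.69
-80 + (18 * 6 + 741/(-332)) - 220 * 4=-283605/332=-854.23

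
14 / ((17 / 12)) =168 / 17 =9.88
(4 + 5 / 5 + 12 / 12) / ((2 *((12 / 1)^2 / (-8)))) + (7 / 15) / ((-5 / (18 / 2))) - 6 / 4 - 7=-9.51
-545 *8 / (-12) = 1090 / 3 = 363.33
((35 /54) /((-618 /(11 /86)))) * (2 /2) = -385 /2869992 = -0.00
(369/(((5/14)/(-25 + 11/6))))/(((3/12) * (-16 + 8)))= 119679/10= 11967.90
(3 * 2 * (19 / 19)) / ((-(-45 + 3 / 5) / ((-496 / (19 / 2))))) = -4960 / 703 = -7.06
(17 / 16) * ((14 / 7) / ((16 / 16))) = 17 / 8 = 2.12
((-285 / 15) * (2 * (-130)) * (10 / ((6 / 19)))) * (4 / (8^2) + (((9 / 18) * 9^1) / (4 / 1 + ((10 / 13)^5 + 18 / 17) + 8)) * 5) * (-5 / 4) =-691173367922375 / 2019049104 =-342326.18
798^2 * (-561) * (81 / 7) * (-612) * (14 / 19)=1864152680544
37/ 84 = 0.44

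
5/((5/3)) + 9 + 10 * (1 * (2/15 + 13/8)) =355/12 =29.58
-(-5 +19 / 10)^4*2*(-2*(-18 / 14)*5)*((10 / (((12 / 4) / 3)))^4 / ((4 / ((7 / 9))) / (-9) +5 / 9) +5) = 1047264502311 / 700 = 1496092146.16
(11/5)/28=11/140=0.08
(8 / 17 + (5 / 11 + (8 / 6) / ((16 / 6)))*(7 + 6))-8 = 1825 / 374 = 4.88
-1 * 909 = -909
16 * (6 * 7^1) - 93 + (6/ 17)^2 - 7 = 165344/ 289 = 572.12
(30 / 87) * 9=3.10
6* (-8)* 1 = -48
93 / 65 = 1.43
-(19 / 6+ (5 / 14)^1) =-74 / 21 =-3.52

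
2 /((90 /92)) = 92 /45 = 2.04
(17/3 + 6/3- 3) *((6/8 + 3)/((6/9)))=105/4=26.25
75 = 75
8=8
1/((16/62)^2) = 961/64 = 15.02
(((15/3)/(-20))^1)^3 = -1/64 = -0.02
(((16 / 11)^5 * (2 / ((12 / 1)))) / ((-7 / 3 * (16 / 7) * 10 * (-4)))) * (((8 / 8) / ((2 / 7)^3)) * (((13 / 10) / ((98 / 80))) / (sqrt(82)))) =0.03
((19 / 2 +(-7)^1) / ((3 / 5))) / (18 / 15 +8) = 125 / 276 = 0.45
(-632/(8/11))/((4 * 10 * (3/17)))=-14773/120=-123.11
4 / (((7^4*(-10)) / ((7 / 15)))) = -2 / 25725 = -0.00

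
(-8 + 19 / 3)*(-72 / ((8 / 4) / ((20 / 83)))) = 1200 / 83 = 14.46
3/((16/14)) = 21/8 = 2.62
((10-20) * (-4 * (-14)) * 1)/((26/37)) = -10360/13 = -796.92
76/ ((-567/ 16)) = -2.14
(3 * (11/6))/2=11/4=2.75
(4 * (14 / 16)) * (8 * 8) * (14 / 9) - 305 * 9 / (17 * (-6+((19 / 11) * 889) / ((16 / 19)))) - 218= 6379677254 / 48940569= 130.36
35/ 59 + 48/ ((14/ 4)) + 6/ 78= 77230/ 5369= 14.38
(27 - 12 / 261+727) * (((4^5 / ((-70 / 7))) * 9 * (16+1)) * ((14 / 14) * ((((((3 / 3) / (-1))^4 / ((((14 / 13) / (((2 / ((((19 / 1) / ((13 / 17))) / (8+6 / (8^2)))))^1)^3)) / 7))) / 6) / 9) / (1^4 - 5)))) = 16274468771740543 / 165557603520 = 98300.94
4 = 4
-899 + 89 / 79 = -70932 / 79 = -897.87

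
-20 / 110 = -2 / 11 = -0.18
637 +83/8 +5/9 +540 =85531/72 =1187.93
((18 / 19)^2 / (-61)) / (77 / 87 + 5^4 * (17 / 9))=-21141 / 1697576869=-0.00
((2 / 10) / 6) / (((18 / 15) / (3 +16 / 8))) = 5 / 36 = 0.14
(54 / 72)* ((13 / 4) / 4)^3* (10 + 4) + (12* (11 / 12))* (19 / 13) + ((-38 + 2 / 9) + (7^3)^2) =117632.93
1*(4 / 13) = 4 / 13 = 0.31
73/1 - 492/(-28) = 90.57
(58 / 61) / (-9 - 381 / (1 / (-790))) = 58 / 18359841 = 0.00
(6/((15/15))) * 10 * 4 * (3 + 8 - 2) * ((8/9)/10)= 192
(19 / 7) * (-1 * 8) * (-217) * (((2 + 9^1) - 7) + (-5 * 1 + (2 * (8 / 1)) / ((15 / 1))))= 4712 / 15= 314.13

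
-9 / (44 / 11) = -9 / 4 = -2.25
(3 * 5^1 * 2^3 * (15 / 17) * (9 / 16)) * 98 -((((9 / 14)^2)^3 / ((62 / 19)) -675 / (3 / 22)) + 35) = 85327240929517 / 7936130944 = 10751.74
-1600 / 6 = -800 / 3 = -266.67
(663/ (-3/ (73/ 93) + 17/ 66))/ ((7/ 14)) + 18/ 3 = -483510/ 1321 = -366.02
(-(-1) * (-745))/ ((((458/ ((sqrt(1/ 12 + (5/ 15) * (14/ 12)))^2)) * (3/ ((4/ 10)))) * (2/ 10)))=-12665/ 24732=-0.51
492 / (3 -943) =-123 / 235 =-0.52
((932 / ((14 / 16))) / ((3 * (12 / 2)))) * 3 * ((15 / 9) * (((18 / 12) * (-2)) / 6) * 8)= -74560 / 63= -1183.49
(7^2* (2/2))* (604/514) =57.58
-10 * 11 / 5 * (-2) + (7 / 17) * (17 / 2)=95 / 2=47.50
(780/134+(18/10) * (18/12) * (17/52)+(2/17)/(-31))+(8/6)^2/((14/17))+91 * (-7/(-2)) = 378663080333/1156722840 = 327.36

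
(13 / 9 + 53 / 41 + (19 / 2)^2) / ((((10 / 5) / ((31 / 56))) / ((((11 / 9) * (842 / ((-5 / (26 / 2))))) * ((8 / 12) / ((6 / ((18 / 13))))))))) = -2814800527 / 265680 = -10594.70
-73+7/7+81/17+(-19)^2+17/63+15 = 330976/1071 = 309.03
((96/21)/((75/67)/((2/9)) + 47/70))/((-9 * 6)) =-5360/361449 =-0.01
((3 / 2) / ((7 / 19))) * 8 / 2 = 114 / 7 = 16.29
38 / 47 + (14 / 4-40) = -3355 / 94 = -35.69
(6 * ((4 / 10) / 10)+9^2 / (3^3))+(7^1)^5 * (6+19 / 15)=9160058 / 75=122134.11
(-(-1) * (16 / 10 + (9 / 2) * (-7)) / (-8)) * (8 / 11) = 299 / 110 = 2.72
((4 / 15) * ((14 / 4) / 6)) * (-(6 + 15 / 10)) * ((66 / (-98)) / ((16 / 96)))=33 / 7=4.71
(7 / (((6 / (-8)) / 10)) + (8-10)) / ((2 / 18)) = -858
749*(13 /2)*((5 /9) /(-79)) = -48685 /1422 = -34.24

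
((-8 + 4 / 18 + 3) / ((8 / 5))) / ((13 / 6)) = -215 / 156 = -1.38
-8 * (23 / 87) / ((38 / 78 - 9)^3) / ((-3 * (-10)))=151593 / 1326545840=0.00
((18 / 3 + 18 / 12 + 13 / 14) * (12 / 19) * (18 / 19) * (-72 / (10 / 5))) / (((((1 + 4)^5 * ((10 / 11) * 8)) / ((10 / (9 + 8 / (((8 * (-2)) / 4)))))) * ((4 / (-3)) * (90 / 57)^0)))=0.01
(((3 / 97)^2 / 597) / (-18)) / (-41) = 1 / 460608186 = 0.00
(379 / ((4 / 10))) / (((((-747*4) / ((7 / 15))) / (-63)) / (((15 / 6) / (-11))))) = -92855 / 43824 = -2.12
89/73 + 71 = 5272/73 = 72.22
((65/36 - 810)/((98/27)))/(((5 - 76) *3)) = 29095/27832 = 1.05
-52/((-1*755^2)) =52/570025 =0.00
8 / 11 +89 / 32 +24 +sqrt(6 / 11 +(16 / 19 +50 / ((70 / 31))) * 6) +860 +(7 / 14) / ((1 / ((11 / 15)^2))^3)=8 * sqrt(4630395) / 1463 +3558777216611 / 4009500000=899.35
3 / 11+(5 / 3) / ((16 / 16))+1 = 97 / 33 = 2.94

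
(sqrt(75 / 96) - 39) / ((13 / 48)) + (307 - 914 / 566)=30*sqrt(2) / 13 + 45672 / 283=164.65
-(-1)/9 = 1/9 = 0.11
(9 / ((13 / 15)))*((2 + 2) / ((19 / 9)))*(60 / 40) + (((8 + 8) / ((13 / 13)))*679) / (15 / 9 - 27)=-98634 / 247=-399.33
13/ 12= 1.08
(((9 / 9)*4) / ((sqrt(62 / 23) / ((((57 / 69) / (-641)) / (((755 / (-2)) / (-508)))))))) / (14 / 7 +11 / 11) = -38608*sqrt(1426) / 1035179745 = -0.00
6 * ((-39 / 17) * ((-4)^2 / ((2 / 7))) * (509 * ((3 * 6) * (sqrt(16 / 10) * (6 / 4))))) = -360176544 * sqrt(10) / 85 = -13399743.99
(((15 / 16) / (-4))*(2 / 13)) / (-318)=5 / 44096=0.00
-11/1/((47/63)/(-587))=406791/47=8655.13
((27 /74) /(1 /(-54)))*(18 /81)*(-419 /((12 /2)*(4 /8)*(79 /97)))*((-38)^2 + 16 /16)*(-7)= -22199613030 /2923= -7594804.32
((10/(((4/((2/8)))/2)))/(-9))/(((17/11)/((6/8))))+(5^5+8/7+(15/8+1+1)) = 3129.95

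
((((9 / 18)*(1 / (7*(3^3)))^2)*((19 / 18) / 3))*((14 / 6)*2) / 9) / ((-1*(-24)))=19 / 178564176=0.00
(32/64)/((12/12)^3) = 1/2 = 0.50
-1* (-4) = 4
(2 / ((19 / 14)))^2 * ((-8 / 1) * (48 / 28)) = -10752 / 361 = -29.78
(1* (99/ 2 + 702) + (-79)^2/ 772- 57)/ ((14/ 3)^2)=697365/ 21616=32.26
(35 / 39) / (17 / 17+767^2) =7 / 4588662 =0.00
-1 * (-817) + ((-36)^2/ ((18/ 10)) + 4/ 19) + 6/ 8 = 116885/ 76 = 1537.96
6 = 6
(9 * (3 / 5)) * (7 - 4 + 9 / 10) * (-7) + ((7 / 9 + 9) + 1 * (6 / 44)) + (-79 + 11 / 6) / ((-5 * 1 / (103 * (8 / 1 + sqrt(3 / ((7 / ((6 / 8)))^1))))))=47689 * sqrt(7) / 140 + 31134413 / 2475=13480.80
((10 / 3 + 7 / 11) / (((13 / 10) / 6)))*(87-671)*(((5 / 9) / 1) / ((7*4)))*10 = -2122.99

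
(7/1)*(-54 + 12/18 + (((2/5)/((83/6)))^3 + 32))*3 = -32020035712/71473375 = -448.00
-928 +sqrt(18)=-928 +3 * sqrt(2)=-923.76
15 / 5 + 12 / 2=9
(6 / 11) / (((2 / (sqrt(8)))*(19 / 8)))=48*sqrt(2) / 209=0.32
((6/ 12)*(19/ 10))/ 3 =19/ 60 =0.32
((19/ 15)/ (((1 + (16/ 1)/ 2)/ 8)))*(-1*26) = -3952/ 135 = -29.27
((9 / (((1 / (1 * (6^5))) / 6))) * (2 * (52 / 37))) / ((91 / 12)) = 40310784 / 259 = 155640.09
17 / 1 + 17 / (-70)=16.76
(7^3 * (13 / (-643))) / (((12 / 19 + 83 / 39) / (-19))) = 62778261 / 1314935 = 47.74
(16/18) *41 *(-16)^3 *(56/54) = -37617664/243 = -154805.20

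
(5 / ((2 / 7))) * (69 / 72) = 805 / 48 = 16.77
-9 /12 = -3 /4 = -0.75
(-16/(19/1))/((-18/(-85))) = -3.98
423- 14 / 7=421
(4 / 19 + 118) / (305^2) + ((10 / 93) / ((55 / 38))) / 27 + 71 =3466375680091 / 48819426975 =71.00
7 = 7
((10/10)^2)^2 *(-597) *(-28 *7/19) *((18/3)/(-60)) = -58506/95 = -615.85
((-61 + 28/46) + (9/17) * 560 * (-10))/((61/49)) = -57957837/23851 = -2430.00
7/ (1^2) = 7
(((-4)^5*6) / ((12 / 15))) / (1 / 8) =-61440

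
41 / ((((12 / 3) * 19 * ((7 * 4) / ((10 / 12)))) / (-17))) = -3485 / 12768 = -0.27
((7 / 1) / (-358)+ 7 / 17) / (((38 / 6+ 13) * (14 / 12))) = 3069 / 176494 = 0.02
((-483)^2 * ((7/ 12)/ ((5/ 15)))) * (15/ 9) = 2721705/ 4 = 680426.25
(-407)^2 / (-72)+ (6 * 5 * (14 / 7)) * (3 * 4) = -113809 / 72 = -1580.68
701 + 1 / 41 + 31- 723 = 370 / 41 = 9.02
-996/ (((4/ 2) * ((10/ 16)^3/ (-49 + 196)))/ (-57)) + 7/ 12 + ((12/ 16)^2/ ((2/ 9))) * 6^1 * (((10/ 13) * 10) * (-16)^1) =333248810399/ 19500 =17089682.58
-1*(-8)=8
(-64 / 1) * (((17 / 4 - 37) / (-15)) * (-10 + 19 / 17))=316496 / 255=1241.16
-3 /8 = -0.38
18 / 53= 0.34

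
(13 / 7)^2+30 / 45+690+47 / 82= 8373779 / 12054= 694.69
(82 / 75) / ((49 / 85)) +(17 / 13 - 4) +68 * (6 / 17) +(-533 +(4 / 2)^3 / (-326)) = -794027194 / 1557465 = -509.82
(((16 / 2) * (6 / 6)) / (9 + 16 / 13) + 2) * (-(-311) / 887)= 115070 / 117971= 0.98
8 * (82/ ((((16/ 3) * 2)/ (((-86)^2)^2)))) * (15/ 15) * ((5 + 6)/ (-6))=-6167517004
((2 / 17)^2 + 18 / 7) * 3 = 15690 / 2023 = 7.76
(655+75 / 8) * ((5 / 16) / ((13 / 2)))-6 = 21583 / 832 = 25.94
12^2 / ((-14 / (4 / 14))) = -144 / 49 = -2.94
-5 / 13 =-0.38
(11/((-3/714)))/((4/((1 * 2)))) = -1309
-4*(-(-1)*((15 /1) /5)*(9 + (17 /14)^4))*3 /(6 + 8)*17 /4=-65677545 /537824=-122.12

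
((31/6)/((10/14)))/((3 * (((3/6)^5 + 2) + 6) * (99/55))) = 0.17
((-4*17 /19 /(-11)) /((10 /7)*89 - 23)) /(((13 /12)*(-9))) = -1904 /5942079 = -0.00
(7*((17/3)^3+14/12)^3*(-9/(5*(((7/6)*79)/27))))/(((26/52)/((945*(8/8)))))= -6769477836583/158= -42844796434.07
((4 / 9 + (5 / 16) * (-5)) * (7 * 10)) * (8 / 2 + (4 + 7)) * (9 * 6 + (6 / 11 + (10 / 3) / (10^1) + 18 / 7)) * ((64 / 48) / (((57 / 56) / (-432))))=23930267200 / 627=38166295.37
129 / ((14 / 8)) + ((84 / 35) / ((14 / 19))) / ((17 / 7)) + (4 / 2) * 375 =490908 / 595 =825.06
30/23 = 1.30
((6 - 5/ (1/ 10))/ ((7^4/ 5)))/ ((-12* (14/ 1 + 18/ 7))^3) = 55/ 4720149504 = 0.00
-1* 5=-5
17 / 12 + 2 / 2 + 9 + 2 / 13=1805 / 156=11.57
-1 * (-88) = 88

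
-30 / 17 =-1.76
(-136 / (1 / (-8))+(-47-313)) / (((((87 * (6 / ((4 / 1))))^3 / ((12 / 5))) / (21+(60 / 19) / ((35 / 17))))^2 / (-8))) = -1166344192 / 338201669737575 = -0.00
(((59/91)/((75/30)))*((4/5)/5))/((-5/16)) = -7552/56875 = -0.13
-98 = -98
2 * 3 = 6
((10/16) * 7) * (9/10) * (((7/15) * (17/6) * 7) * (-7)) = -40817/160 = -255.11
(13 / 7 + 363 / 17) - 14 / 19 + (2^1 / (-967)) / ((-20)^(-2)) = 47326404 / 2186387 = 21.65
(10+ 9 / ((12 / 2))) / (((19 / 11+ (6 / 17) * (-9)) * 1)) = -4301 / 542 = -7.94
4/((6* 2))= 1/3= 0.33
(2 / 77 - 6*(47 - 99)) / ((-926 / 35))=-60065 / 5093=-11.79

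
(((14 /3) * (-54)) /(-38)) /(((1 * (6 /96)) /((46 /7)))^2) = 9750528 /133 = 73312.24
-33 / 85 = -0.39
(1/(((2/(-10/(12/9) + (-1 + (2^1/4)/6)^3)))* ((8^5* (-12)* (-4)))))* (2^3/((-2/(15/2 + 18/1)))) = 242947/905969664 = 0.00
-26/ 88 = -13/ 44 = -0.30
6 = 6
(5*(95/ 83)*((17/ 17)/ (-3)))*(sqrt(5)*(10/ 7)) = -4750*sqrt(5)/ 1743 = -6.09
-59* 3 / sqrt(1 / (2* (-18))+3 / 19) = -1062* sqrt(1691) / 89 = -490.69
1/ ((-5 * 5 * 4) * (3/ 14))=-7/ 150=-0.05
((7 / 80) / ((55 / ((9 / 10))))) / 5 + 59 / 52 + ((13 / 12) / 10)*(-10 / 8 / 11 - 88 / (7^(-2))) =-466.01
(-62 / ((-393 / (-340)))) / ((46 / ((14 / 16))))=-18445 / 18078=-1.02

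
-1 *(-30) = 30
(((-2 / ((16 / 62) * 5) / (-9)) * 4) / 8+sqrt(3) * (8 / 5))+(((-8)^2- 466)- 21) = -420.14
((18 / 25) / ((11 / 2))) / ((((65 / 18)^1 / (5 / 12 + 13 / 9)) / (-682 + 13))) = -806814 / 17875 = -45.14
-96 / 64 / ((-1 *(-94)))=-3 / 188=-0.02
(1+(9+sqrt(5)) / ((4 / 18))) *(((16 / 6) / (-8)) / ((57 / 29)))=-2407 / 342 -29 *sqrt(5) / 38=-8.74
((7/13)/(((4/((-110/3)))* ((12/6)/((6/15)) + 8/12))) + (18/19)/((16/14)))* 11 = -7777/16796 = -0.46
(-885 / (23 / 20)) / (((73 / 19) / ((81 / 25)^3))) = -7148944332 / 1049375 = -6812.57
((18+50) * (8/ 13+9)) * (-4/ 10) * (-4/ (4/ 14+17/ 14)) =27200/ 39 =697.44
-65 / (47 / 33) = -2145 / 47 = -45.64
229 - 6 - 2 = 221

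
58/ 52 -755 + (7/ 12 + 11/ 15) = -587003/ 780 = -752.57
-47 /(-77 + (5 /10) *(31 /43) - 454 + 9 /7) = 28294 /318671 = 0.09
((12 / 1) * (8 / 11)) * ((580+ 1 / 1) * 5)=278880 / 11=25352.73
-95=-95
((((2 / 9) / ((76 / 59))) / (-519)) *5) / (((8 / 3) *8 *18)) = -295 / 68159232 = -0.00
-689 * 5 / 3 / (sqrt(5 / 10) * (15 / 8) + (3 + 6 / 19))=-58647680 / 142269 + 49745800 * sqrt(2) / 426807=-247.40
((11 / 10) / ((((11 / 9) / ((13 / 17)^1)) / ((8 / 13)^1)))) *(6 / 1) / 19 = 216 / 1615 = 0.13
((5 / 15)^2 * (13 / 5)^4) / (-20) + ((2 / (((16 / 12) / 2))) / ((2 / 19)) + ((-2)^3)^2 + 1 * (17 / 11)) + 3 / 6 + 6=124110829 / 1237500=100.29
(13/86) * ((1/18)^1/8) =13/12384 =0.00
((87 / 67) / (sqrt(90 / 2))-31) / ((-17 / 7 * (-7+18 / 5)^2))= 5425 / 4913-1015 * sqrt(5) / 329171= 1.10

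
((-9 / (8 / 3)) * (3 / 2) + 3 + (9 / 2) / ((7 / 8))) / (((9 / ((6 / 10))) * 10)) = 23 / 1120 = 0.02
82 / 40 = 41 / 20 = 2.05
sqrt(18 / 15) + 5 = sqrt(30) / 5 + 5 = 6.10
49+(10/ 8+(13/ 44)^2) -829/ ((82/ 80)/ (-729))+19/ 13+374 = 608841548225/ 1031888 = 590026.77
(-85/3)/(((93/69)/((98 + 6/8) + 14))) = -881705/372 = -2370.17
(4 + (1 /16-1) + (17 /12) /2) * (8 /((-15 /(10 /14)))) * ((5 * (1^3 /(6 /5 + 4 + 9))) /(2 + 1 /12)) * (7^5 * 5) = -4345810 /213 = -20402.86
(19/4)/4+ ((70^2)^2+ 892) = 24010893.19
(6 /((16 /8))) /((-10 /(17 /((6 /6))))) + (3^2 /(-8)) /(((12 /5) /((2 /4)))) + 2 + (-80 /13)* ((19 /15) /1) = -138893 /12480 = -11.13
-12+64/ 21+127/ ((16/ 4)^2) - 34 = -11765/ 336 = -35.01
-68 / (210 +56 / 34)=-578 / 1799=-0.32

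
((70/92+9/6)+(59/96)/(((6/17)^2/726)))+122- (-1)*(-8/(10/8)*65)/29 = 1418363921/384192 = 3691.81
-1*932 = -932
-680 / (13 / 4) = -2720 / 13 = -209.23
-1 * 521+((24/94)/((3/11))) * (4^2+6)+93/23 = -536566/1081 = -496.36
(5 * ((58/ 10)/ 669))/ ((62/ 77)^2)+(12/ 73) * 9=290288381/ 187729428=1.55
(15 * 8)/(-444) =-10/37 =-0.27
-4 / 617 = -0.01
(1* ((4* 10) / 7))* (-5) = -200 / 7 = -28.57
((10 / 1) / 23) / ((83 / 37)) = 370 / 1909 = 0.19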